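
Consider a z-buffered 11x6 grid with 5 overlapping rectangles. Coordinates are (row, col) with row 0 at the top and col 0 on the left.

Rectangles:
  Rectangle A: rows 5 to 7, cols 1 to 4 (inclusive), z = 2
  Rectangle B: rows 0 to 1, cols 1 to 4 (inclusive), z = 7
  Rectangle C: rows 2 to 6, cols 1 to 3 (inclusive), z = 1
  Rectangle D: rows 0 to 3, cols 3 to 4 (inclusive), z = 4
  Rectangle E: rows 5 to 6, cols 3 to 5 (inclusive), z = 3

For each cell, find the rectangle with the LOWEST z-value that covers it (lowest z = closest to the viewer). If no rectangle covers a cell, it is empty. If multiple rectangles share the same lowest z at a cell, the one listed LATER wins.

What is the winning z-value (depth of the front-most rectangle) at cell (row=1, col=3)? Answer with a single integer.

Answer: 4

Derivation:
Check cell (1,3):
  A: rows 5-7 cols 1-4 -> outside (row miss)
  B: rows 0-1 cols 1-4 z=7 -> covers; best now B (z=7)
  C: rows 2-6 cols 1-3 -> outside (row miss)
  D: rows 0-3 cols 3-4 z=4 -> covers; best now D (z=4)
  E: rows 5-6 cols 3-5 -> outside (row miss)
Winner: D at z=4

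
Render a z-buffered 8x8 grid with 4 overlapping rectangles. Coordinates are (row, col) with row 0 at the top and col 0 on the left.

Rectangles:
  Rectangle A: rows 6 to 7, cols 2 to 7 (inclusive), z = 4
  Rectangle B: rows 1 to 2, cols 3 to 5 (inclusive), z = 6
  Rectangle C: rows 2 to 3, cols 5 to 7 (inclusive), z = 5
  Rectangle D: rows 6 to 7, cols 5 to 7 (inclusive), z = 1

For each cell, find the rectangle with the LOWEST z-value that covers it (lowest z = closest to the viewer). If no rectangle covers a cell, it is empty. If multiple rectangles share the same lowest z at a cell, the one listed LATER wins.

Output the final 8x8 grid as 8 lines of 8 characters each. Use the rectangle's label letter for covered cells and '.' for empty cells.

........
...BBB..
...BBCCC
.....CCC
........
........
..AAADDD
..AAADDD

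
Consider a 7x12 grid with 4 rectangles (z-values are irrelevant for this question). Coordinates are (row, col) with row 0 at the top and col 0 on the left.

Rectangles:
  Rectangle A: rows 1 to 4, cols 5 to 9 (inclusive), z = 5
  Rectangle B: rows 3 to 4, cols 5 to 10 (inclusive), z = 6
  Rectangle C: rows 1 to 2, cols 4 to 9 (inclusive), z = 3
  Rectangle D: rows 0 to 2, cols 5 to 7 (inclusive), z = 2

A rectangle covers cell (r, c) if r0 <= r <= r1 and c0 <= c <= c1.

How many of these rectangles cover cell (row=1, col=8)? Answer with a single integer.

Check cell (1,8):
  A: rows 1-4 cols 5-9 -> covers
  B: rows 3-4 cols 5-10 -> outside (row miss)
  C: rows 1-2 cols 4-9 -> covers
  D: rows 0-2 cols 5-7 -> outside (col miss)
Count covering = 2

Answer: 2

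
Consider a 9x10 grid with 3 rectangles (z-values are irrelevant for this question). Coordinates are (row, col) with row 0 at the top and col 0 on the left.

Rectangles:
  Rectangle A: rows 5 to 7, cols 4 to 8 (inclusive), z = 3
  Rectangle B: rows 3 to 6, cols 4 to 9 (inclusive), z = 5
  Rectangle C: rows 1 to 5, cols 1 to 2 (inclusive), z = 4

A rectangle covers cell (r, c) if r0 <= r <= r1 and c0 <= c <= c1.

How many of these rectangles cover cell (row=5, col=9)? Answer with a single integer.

Answer: 1

Derivation:
Check cell (5,9):
  A: rows 5-7 cols 4-8 -> outside (col miss)
  B: rows 3-6 cols 4-9 -> covers
  C: rows 1-5 cols 1-2 -> outside (col miss)
Count covering = 1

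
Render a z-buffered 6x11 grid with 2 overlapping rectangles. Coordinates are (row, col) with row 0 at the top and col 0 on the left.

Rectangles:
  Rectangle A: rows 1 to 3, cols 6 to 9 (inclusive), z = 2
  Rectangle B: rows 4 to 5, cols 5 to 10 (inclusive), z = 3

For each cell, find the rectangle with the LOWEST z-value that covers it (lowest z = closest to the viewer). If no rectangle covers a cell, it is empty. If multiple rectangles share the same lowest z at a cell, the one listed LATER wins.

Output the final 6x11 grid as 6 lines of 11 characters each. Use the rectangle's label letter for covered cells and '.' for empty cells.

...........
......AAAA.
......AAAA.
......AAAA.
.....BBBBBB
.....BBBBBB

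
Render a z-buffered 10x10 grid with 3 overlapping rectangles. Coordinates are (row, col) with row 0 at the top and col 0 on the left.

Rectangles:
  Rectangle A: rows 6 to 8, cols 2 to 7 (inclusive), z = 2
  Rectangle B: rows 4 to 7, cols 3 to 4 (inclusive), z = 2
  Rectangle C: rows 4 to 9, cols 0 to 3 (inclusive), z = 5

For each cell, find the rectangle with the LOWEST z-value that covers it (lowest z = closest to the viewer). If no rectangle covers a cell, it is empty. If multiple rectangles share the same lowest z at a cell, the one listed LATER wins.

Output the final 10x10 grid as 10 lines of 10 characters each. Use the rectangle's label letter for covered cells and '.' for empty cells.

..........
..........
..........
..........
CCCBB.....
CCCBB.....
CCABBAAA..
CCABBAAA..
CCAAAAAA..
CCCC......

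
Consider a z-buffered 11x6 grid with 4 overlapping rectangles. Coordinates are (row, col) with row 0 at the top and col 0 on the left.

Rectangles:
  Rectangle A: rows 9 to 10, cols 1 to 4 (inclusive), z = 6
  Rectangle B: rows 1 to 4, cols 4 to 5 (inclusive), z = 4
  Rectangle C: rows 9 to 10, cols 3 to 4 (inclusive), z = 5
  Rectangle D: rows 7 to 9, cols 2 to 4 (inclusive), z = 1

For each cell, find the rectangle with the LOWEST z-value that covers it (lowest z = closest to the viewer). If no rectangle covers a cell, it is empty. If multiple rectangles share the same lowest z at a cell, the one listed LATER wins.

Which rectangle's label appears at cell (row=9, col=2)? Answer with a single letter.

Check cell (9,2):
  A: rows 9-10 cols 1-4 z=6 -> covers; best now A (z=6)
  B: rows 1-4 cols 4-5 -> outside (row miss)
  C: rows 9-10 cols 3-4 -> outside (col miss)
  D: rows 7-9 cols 2-4 z=1 -> covers; best now D (z=1)
Winner: D at z=1

Answer: D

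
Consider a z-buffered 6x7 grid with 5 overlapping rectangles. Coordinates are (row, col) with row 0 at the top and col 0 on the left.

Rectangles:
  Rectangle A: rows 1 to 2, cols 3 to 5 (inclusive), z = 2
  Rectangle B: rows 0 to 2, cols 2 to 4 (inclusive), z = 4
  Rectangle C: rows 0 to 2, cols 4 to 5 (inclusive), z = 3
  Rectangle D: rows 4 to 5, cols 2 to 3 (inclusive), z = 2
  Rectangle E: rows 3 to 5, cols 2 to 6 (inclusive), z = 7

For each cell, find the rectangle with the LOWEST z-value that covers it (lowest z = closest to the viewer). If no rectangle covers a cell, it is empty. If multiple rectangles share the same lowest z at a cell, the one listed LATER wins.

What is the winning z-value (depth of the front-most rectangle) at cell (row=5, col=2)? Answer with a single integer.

Answer: 2

Derivation:
Check cell (5,2):
  A: rows 1-2 cols 3-5 -> outside (row miss)
  B: rows 0-2 cols 2-4 -> outside (row miss)
  C: rows 0-2 cols 4-5 -> outside (row miss)
  D: rows 4-5 cols 2-3 z=2 -> covers; best now D (z=2)
  E: rows 3-5 cols 2-6 z=7 -> covers; best now D (z=2)
Winner: D at z=2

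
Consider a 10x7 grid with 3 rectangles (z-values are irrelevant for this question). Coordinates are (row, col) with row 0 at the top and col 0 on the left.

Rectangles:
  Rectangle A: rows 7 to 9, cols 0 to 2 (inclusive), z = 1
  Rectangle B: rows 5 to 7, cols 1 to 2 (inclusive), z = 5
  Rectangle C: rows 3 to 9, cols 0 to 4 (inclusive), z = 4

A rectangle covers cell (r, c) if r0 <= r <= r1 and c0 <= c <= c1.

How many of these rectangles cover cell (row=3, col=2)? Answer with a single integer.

Check cell (3,2):
  A: rows 7-9 cols 0-2 -> outside (row miss)
  B: rows 5-7 cols 1-2 -> outside (row miss)
  C: rows 3-9 cols 0-4 -> covers
Count covering = 1

Answer: 1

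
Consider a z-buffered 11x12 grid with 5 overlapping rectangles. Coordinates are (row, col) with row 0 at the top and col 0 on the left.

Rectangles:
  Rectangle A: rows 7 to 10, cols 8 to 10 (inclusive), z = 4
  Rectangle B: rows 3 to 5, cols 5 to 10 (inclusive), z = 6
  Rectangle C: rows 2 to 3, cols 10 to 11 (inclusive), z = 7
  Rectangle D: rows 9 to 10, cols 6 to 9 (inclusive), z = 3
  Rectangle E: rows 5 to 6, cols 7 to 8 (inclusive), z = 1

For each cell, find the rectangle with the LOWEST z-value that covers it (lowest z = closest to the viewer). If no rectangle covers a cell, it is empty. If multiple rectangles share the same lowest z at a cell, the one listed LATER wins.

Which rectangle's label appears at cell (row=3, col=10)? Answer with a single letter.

Answer: B

Derivation:
Check cell (3,10):
  A: rows 7-10 cols 8-10 -> outside (row miss)
  B: rows 3-5 cols 5-10 z=6 -> covers; best now B (z=6)
  C: rows 2-3 cols 10-11 z=7 -> covers; best now B (z=6)
  D: rows 9-10 cols 6-9 -> outside (row miss)
  E: rows 5-6 cols 7-8 -> outside (row miss)
Winner: B at z=6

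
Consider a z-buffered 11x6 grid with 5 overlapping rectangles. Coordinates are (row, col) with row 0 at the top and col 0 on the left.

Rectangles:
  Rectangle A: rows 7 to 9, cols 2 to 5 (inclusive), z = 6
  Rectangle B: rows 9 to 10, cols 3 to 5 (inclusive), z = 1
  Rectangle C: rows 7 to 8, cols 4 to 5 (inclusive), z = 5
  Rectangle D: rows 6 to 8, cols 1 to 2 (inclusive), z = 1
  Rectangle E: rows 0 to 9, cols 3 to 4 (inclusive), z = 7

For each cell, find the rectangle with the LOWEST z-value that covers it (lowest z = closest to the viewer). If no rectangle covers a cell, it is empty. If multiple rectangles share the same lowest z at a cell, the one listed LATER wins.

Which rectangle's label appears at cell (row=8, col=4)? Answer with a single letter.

Answer: C

Derivation:
Check cell (8,4):
  A: rows 7-9 cols 2-5 z=6 -> covers; best now A (z=6)
  B: rows 9-10 cols 3-5 -> outside (row miss)
  C: rows 7-8 cols 4-5 z=5 -> covers; best now C (z=5)
  D: rows 6-8 cols 1-2 -> outside (col miss)
  E: rows 0-9 cols 3-4 z=7 -> covers; best now C (z=5)
Winner: C at z=5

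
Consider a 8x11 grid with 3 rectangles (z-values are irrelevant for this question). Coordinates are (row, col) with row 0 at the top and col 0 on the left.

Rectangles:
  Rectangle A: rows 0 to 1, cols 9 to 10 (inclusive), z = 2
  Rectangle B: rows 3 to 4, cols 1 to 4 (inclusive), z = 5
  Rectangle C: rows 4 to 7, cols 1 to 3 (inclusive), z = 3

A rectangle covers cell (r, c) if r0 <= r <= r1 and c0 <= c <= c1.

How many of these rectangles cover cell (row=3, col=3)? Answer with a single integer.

Answer: 1

Derivation:
Check cell (3,3):
  A: rows 0-1 cols 9-10 -> outside (row miss)
  B: rows 3-4 cols 1-4 -> covers
  C: rows 4-7 cols 1-3 -> outside (row miss)
Count covering = 1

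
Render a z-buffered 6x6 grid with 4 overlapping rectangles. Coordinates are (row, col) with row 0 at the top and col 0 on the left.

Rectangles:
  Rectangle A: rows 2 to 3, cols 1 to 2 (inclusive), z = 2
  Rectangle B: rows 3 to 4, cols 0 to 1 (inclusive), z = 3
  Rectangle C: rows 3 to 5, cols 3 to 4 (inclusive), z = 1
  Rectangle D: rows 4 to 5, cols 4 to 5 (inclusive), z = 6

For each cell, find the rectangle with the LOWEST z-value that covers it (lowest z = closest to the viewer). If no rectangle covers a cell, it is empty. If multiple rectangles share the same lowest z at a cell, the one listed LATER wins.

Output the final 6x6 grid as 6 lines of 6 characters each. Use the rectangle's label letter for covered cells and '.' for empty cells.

......
......
.AA...
BAACC.
BB.CCD
...CCD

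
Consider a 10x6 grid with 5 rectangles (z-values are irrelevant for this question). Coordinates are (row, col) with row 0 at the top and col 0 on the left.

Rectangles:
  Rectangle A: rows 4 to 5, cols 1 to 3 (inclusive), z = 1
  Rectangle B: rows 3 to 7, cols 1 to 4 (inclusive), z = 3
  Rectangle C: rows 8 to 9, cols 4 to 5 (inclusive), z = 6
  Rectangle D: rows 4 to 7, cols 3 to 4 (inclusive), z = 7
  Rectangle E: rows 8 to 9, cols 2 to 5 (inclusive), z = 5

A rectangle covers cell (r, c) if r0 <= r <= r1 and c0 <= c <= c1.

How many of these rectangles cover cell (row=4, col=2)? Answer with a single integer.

Check cell (4,2):
  A: rows 4-5 cols 1-3 -> covers
  B: rows 3-7 cols 1-4 -> covers
  C: rows 8-9 cols 4-5 -> outside (row miss)
  D: rows 4-7 cols 3-4 -> outside (col miss)
  E: rows 8-9 cols 2-5 -> outside (row miss)
Count covering = 2

Answer: 2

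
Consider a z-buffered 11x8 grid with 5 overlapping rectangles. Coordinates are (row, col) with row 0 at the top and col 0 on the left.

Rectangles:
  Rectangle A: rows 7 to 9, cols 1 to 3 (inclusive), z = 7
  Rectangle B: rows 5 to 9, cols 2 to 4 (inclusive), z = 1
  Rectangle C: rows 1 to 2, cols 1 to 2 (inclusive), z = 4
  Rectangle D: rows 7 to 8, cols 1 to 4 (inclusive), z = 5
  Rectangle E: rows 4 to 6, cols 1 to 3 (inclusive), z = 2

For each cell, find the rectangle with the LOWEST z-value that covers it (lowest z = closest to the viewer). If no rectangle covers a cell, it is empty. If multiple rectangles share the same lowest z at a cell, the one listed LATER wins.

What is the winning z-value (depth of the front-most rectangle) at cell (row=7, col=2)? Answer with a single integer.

Answer: 1

Derivation:
Check cell (7,2):
  A: rows 7-9 cols 1-3 z=7 -> covers; best now A (z=7)
  B: rows 5-9 cols 2-4 z=1 -> covers; best now B (z=1)
  C: rows 1-2 cols 1-2 -> outside (row miss)
  D: rows 7-8 cols 1-4 z=5 -> covers; best now B (z=1)
  E: rows 4-6 cols 1-3 -> outside (row miss)
Winner: B at z=1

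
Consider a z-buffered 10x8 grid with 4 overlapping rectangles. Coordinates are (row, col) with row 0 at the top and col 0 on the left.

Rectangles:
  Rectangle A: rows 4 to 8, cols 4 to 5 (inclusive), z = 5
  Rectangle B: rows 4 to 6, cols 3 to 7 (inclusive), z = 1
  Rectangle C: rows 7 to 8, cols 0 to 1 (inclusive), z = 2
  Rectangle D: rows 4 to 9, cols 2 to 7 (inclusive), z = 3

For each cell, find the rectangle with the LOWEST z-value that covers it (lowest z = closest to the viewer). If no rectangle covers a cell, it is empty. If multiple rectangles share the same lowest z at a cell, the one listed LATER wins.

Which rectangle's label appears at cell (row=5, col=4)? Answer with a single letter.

Answer: B

Derivation:
Check cell (5,4):
  A: rows 4-8 cols 4-5 z=5 -> covers; best now A (z=5)
  B: rows 4-6 cols 3-7 z=1 -> covers; best now B (z=1)
  C: rows 7-8 cols 0-1 -> outside (row miss)
  D: rows 4-9 cols 2-7 z=3 -> covers; best now B (z=1)
Winner: B at z=1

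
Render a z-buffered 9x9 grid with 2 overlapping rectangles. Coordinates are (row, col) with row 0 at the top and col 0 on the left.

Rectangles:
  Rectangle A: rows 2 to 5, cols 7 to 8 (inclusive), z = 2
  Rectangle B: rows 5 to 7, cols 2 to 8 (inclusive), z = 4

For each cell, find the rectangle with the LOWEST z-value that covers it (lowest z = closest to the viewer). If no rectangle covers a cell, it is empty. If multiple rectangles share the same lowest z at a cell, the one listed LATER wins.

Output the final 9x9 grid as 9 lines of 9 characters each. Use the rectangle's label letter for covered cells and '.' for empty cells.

.........
.........
.......AA
.......AA
.......AA
..BBBBBAA
..BBBBBBB
..BBBBBBB
.........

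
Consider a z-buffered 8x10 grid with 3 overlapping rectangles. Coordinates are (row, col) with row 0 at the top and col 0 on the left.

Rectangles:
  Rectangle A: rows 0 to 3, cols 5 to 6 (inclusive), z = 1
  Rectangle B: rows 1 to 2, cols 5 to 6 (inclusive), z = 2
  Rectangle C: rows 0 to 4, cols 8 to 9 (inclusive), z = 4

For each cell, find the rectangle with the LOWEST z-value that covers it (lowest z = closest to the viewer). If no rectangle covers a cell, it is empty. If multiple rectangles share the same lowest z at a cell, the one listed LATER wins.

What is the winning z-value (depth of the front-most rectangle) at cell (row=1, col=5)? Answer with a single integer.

Check cell (1,5):
  A: rows 0-3 cols 5-6 z=1 -> covers; best now A (z=1)
  B: rows 1-2 cols 5-6 z=2 -> covers; best now A (z=1)
  C: rows 0-4 cols 8-9 -> outside (col miss)
Winner: A at z=1

Answer: 1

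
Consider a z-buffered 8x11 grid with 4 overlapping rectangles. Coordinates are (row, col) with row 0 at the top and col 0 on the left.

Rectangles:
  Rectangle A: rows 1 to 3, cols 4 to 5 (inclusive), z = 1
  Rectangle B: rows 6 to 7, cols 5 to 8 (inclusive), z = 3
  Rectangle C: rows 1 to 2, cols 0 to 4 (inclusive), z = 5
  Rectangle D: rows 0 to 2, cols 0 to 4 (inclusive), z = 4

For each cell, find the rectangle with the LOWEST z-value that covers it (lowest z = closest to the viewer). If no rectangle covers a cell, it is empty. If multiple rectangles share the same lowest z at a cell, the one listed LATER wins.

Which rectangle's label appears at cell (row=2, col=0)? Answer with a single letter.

Answer: D

Derivation:
Check cell (2,0):
  A: rows 1-3 cols 4-5 -> outside (col miss)
  B: rows 6-7 cols 5-8 -> outside (row miss)
  C: rows 1-2 cols 0-4 z=5 -> covers; best now C (z=5)
  D: rows 0-2 cols 0-4 z=4 -> covers; best now D (z=4)
Winner: D at z=4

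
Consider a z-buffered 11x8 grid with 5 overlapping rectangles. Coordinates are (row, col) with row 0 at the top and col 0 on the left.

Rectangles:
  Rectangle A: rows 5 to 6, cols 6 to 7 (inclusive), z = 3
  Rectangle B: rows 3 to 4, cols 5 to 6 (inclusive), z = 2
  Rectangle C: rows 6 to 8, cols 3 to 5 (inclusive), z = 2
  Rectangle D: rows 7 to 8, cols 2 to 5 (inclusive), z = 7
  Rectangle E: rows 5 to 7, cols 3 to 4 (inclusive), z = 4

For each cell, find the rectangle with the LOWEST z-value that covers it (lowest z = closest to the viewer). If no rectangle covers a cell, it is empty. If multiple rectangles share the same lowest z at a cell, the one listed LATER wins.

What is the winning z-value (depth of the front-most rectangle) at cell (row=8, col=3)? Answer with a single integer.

Check cell (8,3):
  A: rows 5-6 cols 6-7 -> outside (row miss)
  B: rows 3-4 cols 5-6 -> outside (row miss)
  C: rows 6-8 cols 3-5 z=2 -> covers; best now C (z=2)
  D: rows 7-8 cols 2-5 z=7 -> covers; best now C (z=2)
  E: rows 5-7 cols 3-4 -> outside (row miss)
Winner: C at z=2

Answer: 2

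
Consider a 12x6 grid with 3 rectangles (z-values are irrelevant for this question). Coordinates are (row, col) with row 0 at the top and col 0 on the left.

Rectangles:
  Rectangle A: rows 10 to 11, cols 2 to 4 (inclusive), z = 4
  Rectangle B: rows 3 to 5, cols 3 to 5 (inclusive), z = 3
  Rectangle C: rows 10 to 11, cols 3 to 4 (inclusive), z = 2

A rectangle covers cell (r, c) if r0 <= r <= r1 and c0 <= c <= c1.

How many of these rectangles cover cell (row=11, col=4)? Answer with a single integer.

Check cell (11,4):
  A: rows 10-11 cols 2-4 -> covers
  B: rows 3-5 cols 3-5 -> outside (row miss)
  C: rows 10-11 cols 3-4 -> covers
Count covering = 2

Answer: 2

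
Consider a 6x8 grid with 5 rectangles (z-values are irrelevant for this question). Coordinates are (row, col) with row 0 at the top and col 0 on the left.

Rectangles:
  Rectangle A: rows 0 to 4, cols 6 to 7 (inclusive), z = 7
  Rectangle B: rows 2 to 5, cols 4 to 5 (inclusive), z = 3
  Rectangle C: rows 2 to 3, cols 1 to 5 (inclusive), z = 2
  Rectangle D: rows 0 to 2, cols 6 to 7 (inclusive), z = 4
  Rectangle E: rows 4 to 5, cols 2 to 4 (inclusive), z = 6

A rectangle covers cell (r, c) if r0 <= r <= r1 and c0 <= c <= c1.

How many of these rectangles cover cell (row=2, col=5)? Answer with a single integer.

Check cell (2,5):
  A: rows 0-4 cols 6-7 -> outside (col miss)
  B: rows 2-5 cols 4-5 -> covers
  C: rows 2-3 cols 1-5 -> covers
  D: rows 0-2 cols 6-7 -> outside (col miss)
  E: rows 4-5 cols 2-4 -> outside (row miss)
Count covering = 2

Answer: 2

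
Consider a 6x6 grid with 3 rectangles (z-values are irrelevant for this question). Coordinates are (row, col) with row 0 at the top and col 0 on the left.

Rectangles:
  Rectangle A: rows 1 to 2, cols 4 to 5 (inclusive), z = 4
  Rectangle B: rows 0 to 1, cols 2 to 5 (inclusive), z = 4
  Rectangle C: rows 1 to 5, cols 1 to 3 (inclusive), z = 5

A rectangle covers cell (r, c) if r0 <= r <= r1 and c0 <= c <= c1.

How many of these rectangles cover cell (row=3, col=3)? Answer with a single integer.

Check cell (3,3):
  A: rows 1-2 cols 4-5 -> outside (row miss)
  B: rows 0-1 cols 2-5 -> outside (row miss)
  C: rows 1-5 cols 1-3 -> covers
Count covering = 1

Answer: 1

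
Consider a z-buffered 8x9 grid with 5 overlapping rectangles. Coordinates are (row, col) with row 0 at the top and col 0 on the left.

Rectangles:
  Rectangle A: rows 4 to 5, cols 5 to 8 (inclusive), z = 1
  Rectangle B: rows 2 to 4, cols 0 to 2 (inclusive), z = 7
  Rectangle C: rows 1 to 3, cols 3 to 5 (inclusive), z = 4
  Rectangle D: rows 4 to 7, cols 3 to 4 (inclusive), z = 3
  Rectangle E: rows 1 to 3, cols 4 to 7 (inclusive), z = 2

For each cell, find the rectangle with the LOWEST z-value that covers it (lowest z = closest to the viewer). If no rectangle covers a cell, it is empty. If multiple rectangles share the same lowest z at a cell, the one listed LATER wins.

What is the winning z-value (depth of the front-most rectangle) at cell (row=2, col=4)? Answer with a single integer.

Answer: 2

Derivation:
Check cell (2,4):
  A: rows 4-5 cols 5-8 -> outside (row miss)
  B: rows 2-4 cols 0-2 -> outside (col miss)
  C: rows 1-3 cols 3-5 z=4 -> covers; best now C (z=4)
  D: rows 4-7 cols 3-4 -> outside (row miss)
  E: rows 1-3 cols 4-7 z=2 -> covers; best now E (z=2)
Winner: E at z=2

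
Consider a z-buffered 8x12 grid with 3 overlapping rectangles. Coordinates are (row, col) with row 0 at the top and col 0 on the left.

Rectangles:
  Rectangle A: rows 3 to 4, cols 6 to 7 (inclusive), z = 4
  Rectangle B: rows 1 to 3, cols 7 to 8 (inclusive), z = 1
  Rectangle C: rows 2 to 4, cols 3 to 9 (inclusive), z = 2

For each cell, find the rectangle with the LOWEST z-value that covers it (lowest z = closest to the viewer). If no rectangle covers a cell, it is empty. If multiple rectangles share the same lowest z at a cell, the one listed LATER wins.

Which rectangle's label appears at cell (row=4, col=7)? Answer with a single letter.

Answer: C

Derivation:
Check cell (4,7):
  A: rows 3-4 cols 6-7 z=4 -> covers; best now A (z=4)
  B: rows 1-3 cols 7-8 -> outside (row miss)
  C: rows 2-4 cols 3-9 z=2 -> covers; best now C (z=2)
Winner: C at z=2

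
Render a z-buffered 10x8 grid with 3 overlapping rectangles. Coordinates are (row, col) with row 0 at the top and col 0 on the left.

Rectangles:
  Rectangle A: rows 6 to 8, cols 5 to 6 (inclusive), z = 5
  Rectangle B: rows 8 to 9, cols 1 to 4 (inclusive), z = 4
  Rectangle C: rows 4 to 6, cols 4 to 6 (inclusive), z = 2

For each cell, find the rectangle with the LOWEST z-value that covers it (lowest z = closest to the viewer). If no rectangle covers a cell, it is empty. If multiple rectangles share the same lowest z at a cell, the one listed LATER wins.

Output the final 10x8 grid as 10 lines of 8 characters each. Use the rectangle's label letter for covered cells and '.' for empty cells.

........
........
........
........
....CCC.
....CCC.
....CCC.
.....AA.
.BBBBAA.
.BBBB...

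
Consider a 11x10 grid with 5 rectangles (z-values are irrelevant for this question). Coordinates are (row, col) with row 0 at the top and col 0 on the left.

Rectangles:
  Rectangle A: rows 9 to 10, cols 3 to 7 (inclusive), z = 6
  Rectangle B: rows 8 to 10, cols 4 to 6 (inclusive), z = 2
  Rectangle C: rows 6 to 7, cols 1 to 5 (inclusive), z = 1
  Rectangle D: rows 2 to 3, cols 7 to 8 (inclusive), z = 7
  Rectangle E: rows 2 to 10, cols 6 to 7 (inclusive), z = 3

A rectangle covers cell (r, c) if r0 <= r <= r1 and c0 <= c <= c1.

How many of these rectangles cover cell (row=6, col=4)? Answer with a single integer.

Check cell (6,4):
  A: rows 9-10 cols 3-7 -> outside (row miss)
  B: rows 8-10 cols 4-6 -> outside (row miss)
  C: rows 6-7 cols 1-5 -> covers
  D: rows 2-3 cols 7-8 -> outside (row miss)
  E: rows 2-10 cols 6-7 -> outside (col miss)
Count covering = 1

Answer: 1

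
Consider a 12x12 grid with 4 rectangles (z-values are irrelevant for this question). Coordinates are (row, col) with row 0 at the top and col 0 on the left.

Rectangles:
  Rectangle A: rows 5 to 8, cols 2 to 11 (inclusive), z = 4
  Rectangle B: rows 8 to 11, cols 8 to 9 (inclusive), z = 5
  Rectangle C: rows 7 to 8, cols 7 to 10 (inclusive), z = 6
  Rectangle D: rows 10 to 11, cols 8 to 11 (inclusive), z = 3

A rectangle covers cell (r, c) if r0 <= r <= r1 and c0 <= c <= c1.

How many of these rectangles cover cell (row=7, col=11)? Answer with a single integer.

Answer: 1

Derivation:
Check cell (7,11):
  A: rows 5-8 cols 2-11 -> covers
  B: rows 8-11 cols 8-9 -> outside (row miss)
  C: rows 7-8 cols 7-10 -> outside (col miss)
  D: rows 10-11 cols 8-11 -> outside (row miss)
Count covering = 1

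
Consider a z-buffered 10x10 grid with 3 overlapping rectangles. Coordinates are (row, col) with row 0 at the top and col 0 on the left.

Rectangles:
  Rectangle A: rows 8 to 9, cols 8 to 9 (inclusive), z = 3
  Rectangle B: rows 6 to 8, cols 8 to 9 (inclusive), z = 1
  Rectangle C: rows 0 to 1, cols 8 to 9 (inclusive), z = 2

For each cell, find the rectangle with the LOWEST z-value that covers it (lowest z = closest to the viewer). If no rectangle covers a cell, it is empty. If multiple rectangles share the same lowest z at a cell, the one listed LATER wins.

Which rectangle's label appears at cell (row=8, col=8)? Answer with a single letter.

Answer: B

Derivation:
Check cell (8,8):
  A: rows 8-9 cols 8-9 z=3 -> covers; best now A (z=3)
  B: rows 6-8 cols 8-9 z=1 -> covers; best now B (z=1)
  C: rows 0-1 cols 8-9 -> outside (row miss)
Winner: B at z=1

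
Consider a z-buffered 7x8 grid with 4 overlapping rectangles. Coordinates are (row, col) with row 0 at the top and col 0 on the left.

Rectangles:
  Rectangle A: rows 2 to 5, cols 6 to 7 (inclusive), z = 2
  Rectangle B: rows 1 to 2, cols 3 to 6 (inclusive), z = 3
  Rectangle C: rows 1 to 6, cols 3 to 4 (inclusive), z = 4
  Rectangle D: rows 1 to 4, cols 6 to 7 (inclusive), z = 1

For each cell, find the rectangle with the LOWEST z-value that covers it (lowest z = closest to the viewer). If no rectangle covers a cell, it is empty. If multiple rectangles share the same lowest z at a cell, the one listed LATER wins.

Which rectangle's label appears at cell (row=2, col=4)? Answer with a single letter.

Check cell (2,4):
  A: rows 2-5 cols 6-7 -> outside (col miss)
  B: rows 1-2 cols 3-6 z=3 -> covers; best now B (z=3)
  C: rows 1-6 cols 3-4 z=4 -> covers; best now B (z=3)
  D: rows 1-4 cols 6-7 -> outside (col miss)
Winner: B at z=3

Answer: B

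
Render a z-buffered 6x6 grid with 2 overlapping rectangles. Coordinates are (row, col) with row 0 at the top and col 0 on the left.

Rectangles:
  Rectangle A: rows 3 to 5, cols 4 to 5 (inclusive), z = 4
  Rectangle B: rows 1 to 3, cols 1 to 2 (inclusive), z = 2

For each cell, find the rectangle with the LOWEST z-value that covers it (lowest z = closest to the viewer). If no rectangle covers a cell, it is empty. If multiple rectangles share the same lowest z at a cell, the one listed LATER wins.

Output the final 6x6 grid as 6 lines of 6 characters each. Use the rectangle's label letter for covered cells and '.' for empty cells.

......
.BB...
.BB...
.BB.AA
....AA
....AA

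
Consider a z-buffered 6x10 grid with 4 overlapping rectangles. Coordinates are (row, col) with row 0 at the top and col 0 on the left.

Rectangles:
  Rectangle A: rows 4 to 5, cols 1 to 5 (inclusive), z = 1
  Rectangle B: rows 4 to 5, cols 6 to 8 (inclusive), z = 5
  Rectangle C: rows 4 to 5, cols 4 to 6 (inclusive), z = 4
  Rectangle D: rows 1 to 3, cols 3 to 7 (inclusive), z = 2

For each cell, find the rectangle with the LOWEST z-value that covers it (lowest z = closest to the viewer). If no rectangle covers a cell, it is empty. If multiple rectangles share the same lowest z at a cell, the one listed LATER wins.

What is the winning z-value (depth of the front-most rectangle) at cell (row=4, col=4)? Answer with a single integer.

Answer: 1

Derivation:
Check cell (4,4):
  A: rows 4-5 cols 1-5 z=1 -> covers; best now A (z=1)
  B: rows 4-5 cols 6-8 -> outside (col miss)
  C: rows 4-5 cols 4-6 z=4 -> covers; best now A (z=1)
  D: rows 1-3 cols 3-7 -> outside (row miss)
Winner: A at z=1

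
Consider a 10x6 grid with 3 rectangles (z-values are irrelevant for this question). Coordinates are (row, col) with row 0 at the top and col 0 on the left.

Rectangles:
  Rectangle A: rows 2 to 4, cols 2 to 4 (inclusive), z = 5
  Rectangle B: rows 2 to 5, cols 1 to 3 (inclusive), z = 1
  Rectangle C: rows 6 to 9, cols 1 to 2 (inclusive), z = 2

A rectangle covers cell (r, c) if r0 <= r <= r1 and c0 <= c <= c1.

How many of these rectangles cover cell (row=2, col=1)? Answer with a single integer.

Check cell (2,1):
  A: rows 2-4 cols 2-4 -> outside (col miss)
  B: rows 2-5 cols 1-3 -> covers
  C: rows 6-9 cols 1-2 -> outside (row miss)
Count covering = 1

Answer: 1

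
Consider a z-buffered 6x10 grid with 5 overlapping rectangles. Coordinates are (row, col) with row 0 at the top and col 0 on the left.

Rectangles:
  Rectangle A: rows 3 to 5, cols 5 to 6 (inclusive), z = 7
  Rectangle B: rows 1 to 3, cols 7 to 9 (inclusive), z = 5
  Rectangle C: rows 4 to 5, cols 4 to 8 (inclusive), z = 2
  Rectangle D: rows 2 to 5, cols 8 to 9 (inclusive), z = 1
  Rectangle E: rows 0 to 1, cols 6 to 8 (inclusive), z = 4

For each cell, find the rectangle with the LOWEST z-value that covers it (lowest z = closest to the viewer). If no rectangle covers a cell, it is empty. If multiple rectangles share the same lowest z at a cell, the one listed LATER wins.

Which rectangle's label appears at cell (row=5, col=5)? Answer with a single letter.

Answer: C

Derivation:
Check cell (5,5):
  A: rows 3-5 cols 5-6 z=7 -> covers; best now A (z=7)
  B: rows 1-3 cols 7-9 -> outside (row miss)
  C: rows 4-5 cols 4-8 z=2 -> covers; best now C (z=2)
  D: rows 2-5 cols 8-9 -> outside (col miss)
  E: rows 0-1 cols 6-8 -> outside (row miss)
Winner: C at z=2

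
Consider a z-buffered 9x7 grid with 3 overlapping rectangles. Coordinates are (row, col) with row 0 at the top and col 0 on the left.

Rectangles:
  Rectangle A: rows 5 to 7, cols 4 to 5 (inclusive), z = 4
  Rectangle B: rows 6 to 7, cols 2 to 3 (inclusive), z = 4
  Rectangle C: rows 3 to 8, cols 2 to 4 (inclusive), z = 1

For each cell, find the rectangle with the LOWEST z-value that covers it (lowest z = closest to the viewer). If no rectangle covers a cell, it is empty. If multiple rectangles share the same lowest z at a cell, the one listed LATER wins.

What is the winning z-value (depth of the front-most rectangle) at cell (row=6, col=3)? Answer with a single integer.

Answer: 1

Derivation:
Check cell (6,3):
  A: rows 5-7 cols 4-5 -> outside (col miss)
  B: rows 6-7 cols 2-3 z=4 -> covers; best now B (z=4)
  C: rows 3-8 cols 2-4 z=1 -> covers; best now C (z=1)
Winner: C at z=1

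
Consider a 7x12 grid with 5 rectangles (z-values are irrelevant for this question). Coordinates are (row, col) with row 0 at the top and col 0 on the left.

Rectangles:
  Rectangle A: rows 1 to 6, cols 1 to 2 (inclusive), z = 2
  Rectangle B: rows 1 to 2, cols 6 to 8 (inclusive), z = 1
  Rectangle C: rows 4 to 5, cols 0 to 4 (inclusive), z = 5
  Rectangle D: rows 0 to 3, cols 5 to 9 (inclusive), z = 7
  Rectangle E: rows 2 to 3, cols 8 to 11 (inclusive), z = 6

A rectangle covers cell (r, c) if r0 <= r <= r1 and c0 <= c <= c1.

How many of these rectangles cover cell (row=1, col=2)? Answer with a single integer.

Check cell (1,2):
  A: rows 1-6 cols 1-2 -> covers
  B: rows 1-2 cols 6-8 -> outside (col miss)
  C: rows 4-5 cols 0-4 -> outside (row miss)
  D: rows 0-3 cols 5-9 -> outside (col miss)
  E: rows 2-3 cols 8-11 -> outside (row miss)
Count covering = 1

Answer: 1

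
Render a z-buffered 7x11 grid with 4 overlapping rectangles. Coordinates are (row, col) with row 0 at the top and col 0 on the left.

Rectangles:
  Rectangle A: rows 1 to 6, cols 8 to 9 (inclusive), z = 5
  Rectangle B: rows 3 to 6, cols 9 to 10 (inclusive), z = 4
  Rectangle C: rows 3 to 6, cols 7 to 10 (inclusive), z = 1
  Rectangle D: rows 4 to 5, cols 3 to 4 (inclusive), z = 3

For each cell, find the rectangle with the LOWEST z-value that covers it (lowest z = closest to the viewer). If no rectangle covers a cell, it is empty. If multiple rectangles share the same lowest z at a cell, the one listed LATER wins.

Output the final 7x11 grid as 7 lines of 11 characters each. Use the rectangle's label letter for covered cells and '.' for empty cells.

...........
........AA.
........AA.
.......CCCC
...DD..CCCC
...DD..CCCC
.......CCCC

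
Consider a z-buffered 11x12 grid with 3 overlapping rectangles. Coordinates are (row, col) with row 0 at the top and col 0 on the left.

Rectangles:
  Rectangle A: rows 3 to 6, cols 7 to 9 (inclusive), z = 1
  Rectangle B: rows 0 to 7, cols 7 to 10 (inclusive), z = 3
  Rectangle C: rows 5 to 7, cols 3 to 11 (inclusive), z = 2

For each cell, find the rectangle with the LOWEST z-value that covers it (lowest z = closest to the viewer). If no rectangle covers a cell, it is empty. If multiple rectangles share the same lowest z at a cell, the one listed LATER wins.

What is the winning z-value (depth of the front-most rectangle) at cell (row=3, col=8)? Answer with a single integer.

Check cell (3,8):
  A: rows 3-6 cols 7-9 z=1 -> covers; best now A (z=1)
  B: rows 0-7 cols 7-10 z=3 -> covers; best now A (z=1)
  C: rows 5-7 cols 3-11 -> outside (row miss)
Winner: A at z=1

Answer: 1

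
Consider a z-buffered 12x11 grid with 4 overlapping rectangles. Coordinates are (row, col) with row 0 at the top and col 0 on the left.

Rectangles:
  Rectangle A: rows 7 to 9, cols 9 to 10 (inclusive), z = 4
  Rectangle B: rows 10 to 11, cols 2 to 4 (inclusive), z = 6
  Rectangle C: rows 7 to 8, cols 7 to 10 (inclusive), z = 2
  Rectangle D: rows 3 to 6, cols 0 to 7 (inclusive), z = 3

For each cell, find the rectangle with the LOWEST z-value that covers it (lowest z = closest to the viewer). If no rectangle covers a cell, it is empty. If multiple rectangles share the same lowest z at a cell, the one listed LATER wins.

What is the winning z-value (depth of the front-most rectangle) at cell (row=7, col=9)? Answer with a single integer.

Answer: 2

Derivation:
Check cell (7,9):
  A: rows 7-9 cols 9-10 z=4 -> covers; best now A (z=4)
  B: rows 10-11 cols 2-4 -> outside (row miss)
  C: rows 7-8 cols 7-10 z=2 -> covers; best now C (z=2)
  D: rows 3-6 cols 0-7 -> outside (row miss)
Winner: C at z=2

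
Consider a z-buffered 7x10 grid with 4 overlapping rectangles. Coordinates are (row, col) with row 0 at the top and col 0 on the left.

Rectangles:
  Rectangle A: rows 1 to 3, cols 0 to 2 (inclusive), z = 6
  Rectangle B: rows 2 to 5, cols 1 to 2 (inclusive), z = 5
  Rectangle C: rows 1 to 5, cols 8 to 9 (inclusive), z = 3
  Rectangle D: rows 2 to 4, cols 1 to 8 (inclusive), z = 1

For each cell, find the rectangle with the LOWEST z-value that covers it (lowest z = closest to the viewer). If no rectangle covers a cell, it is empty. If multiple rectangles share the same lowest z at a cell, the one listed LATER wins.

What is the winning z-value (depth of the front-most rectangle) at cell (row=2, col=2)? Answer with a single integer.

Answer: 1

Derivation:
Check cell (2,2):
  A: rows 1-3 cols 0-2 z=6 -> covers; best now A (z=6)
  B: rows 2-5 cols 1-2 z=5 -> covers; best now B (z=5)
  C: rows 1-5 cols 8-9 -> outside (col miss)
  D: rows 2-4 cols 1-8 z=1 -> covers; best now D (z=1)
Winner: D at z=1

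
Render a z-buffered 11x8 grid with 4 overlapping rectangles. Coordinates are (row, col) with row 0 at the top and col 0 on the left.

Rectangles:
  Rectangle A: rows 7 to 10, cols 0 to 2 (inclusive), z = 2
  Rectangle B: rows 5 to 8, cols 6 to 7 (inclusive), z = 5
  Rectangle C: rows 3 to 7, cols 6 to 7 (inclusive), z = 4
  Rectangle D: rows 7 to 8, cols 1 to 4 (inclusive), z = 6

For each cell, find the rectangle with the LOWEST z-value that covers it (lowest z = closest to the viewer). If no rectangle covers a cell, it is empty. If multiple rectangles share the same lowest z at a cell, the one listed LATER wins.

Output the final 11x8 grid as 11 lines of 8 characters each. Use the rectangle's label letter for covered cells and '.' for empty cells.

........
........
........
......CC
......CC
......CC
......CC
AAADD.CC
AAADD.BB
AAA.....
AAA.....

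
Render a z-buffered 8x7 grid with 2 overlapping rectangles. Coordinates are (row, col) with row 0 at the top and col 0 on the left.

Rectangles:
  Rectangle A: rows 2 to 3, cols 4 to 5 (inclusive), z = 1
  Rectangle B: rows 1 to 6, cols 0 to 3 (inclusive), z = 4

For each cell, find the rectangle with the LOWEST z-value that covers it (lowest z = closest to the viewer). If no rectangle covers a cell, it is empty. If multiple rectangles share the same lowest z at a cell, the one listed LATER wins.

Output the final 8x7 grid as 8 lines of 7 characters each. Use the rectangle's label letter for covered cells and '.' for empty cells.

.......
BBBB...
BBBBAA.
BBBBAA.
BBBB...
BBBB...
BBBB...
.......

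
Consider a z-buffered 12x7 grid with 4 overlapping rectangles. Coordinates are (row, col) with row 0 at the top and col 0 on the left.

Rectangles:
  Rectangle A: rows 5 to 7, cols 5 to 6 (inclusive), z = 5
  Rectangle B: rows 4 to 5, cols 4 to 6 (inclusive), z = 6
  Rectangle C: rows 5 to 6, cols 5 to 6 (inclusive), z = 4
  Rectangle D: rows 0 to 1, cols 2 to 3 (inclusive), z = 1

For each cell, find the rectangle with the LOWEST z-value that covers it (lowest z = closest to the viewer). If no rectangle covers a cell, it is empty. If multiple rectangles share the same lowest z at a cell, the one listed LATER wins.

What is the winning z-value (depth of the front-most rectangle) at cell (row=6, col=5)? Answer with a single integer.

Answer: 4

Derivation:
Check cell (6,5):
  A: rows 5-7 cols 5-6 z=5 -> covers; best now A (z=5)
  B: rows 4-5 cols 4-6 -> outside (row miss)
  C: rows 5-6 cols 5-6 z=4 -> covers; best now C (z=4)
  D: rows 0-1 cols 2-3 -> outside (row miss)
Winner: C at z=4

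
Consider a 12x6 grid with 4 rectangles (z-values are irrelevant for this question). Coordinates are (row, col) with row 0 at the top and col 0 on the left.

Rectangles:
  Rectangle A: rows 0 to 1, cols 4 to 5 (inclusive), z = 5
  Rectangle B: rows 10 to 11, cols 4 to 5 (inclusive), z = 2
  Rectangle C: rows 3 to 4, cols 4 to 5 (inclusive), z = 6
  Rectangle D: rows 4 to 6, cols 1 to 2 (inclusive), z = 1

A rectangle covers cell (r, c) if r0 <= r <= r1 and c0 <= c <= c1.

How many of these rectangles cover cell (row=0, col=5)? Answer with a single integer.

Check cell (0,5):
  A: rows 0-1 cols 4-5 -> covers
  B: rows 10-11 cols 4-5 -> outside (row miss)
  C: rows 3-4 cols 4-5 -> outside (row miss)
  D: rows 4-6 cols 1-2 -> outside (row miss)
Count covering = 1

Answer: 1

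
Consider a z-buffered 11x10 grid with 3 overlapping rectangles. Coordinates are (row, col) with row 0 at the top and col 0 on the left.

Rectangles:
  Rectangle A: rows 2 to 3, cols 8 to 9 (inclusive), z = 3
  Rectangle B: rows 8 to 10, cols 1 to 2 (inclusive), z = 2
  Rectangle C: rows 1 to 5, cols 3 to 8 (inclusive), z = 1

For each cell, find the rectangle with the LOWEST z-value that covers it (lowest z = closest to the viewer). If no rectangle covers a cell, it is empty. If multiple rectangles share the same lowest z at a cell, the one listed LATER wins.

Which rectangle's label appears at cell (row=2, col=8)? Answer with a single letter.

Check cell (2,8):
  A: rows 2-3 cols 8-9 z=3 -> covers; best now A (z=3)
  B: rows 8-10 cols 1-2 -> outside (row miss)
  C: rows 1-5 cols 3-8 z=1 -> covers; best now C (z=1)
Winner: C at z=1

Answer: C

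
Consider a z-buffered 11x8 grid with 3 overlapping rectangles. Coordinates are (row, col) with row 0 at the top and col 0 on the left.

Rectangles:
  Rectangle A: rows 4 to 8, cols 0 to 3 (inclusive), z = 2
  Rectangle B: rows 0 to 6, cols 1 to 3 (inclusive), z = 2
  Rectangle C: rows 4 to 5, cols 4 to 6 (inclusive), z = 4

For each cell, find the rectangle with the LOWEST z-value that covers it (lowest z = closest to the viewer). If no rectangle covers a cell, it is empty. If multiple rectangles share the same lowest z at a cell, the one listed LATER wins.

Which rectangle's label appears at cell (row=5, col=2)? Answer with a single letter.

Check cell (5,2):
  A: rows 4-8 cols 0-3 z=2 -> covers; best now A (z=2)
  B: rows 0-6 cols 1-3 z=2 -> covers; best now B (z=2)
  C: rows 4-5 cols 4-6 -> outside (col miss)
Winner: B at z=2

Answer: B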